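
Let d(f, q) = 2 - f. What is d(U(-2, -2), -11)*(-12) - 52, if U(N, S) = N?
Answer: -100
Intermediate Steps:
d(U(-2, -2), -11)*(-12) - 52 = (2 - 1*(-2))*(-12) - 52 = (2 + 2)*(-12) - 52 = 4*(-12) - 52 = -48 - 52 = -100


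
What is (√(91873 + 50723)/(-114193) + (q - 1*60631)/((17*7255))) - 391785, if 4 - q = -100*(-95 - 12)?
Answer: -48320874302/123335 - 6*√3961/114193 ≈ -3.9179e+5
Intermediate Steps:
q = -10696 (q = 4 - (-100)*(-95 - 12) = 4 - (-100)*(-107) = 4 - 1*10700 = 4 - 10700 = -10696)
(√(91873 + 50723)/(-114193) + (q - 1*60631)/((17*7255))) - 391785 = (√(91873 + 50723)/(-114193) + (-10696 - 1*60631)/((17*7255))) - 391785 = (√142596*(-1/114193) + (-10696 - 60631)/123335) - 391785 = ((6*√3961)*(-1/114193) - 71327*1/123335) - 391785 = (-6*√3961/114193 - 71327/123335) - 391785 = (-71327/123335 - 6*√3961/114193) - 391785 = -48320874302/123335 - 6*√3961/114193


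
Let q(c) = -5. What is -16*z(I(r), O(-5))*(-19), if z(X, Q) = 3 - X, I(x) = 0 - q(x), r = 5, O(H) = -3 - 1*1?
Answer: -608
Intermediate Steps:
O(H) = -4 (O(H) = -3 - 1 = -4)
I(x) = 5 (I(x) = 0 - 1*(-5) = 0 + 5 = 5)
-16*z(I(r), O(-5))*(-19) = -16*(3 - 1*5)*(-19) = -16*(3 - 5)*(-19) = -16*(-2)*(-19) = 32*(-19) = -608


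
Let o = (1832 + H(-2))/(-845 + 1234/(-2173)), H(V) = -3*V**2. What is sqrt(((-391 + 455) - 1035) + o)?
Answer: I*sqrt(3285468167602071)/1837419 ≈ 31.195*I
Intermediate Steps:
o = -3954860/1837419 (o = (1832 - 3*(-2)**2)/(-845 + 1234/(-2173)) = (1832 - 3*4)/(-845 + 1234*(-1/2173)) = (1832 - 12)/(-845 - 1234/2173) = 1820/(-1837419/2173) = 1820*(-2173/1837419) = -3954860/1837419 ≈ -2.1524)
sqrt(((-391 + 455) - 1035) + o) = sqrt(((-391 + 455) - 1035) - 3954860/1837419) = sqrt((64 - 1035) - 3954860/1837419) = sqrt(-971 - 3954860/1837419) = sqrt(-1788088709/1837419) = I*sqrt(3285468167602071)/1837419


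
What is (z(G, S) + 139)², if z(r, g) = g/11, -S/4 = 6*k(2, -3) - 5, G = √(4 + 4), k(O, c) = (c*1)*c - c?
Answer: 1590121/121 ≈ 13142.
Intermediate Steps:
k(O, c) = c² - c (k(O, c) = c*c - c = c² - c)
G = 2*√2 (G = √8 = 2*√2 ≈ 2.8284)
S = -268 (S = -4*(6*(-3*(-1 - 3)) - 5) = -4*(6*(-3*(-4)) - 5) = -4*(6*12 - 5) = -4*(72 - 5) = -4*67 = -268)
z(r, g) = g/11 (z(r, g) = g*(1/11) = g/11)
(z(G, S) + 139)² = ((1/11)*(-268) + 139)² = (-268/11 + 139)² = (1261/11)² = 1590121/121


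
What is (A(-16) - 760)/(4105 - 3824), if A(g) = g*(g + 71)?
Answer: -1640/281 ≈ -5.8363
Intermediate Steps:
A(g) = g*(71 + g)
(A(-16) - 760)/(4105 - 3824) = (-16*(71 - 16) - 760)/(4105 - 3824) = (-16*55 - 760)/281 = (-880 - 760)*(1/281) = -1640*1/281 = -1640/281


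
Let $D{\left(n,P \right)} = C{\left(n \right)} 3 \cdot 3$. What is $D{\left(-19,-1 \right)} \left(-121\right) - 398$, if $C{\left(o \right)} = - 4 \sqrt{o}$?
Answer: $-398 + 4356 i \sqrt{19} \approx -398.0 + 18987.0 i$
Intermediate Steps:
$D{\left(n,P \right)} = - 36 \sqrt{n}$ ($D{\left(n,P \right)} = - 4 \sqrt{n} 3 \cdot 3 = - 12 \sqrt{n} 3 = - 36 \sqrt{n}$)
$D{\left(-19,-1 \right)} \left(-121\right) - 398 = - 36 \sqrt{-19} \left(-121\right) - 398 = - 36 i \sqrt{19} \left(-121\right) - 398 = 4356 i \sqrt{19} - 398 = -398 + 4356 i \sqrt{19}$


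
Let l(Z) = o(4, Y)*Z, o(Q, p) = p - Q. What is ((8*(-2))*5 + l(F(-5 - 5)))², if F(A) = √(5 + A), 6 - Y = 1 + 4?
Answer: 6355 + 480*I*√5 ≈ 6355.0 + 1073.3*I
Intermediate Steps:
Y = 1 (Y = 6 - (1 + 4) = 6 - 1*5 = 6 - 5 = 1)
l(Z) = -3*Z (l(Z) = (1 - 1*4)*Z = (1 - 4)*Z = -3*Z)
((8*(-2))*5 + l(F(-5 - 5)))² = ((8*(-2))*5 - 3*√(5 + (-5 - 5)))² = (-16*5 - 3*√(5 - 10))² = (-80 - 3*I*√5)²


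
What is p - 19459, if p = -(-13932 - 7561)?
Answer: 2034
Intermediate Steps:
p = 21493 (p = -1*(-21493) = 21493)
p - 19459 = 21493 - 19459 = 2034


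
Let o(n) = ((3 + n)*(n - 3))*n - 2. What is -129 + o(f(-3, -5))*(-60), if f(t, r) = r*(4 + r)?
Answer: -4809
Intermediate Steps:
o(n) = -2 + n*(-3 + n)*(3 + n) (o(n) = ((3 + n)*(-3 + n))*n - 2 = ((-3 + n)*(3 + n))*n - 2 = n*(-3 + n)*(3 + n) - 2 = -2 + n*(-3 + n)*(3 + n))
-129 + o(f(-3, -5))*(-60) = -129 + (-2 + (-5*(4 - 5))³ - (-45)*(4 - 5))*(-60) = -129 + (-2 + (-5*(-1))³ - (-45)*(-1))*(-60) = -129 + (-2 + 5³ - 9*5)*(-60) = -129 + (-2 + 125 - 45)*(-60) = -129 + 78*(-60) = -129 - 4680 = -4809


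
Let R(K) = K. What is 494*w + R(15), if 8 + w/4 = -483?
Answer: -970201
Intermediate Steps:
w = -1964 (w = -32 + 4*(-483) = -32 - 1932 = -1964)
494*w + R(15) = 494*(-1964) + 15 = -970216 + 15 = -970201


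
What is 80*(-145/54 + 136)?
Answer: 287960/27 ≈ 10665.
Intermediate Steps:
80*(-145/54 + 136) = 80*(7199/54) = 287960/27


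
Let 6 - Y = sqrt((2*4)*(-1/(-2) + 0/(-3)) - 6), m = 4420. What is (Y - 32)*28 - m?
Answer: -5148 - 28*I*sqrt(2) ≈ -5148.0 - 39.598*I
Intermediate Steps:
Y = 6 - I*sqrt(2) (Y = 6 - sqrt((2*4)*(-1/(-2) + 0/(-3)) - 6) = 6 - sqrt(8*(-1*(-1/2) + 0*(-1/3)) - 6) = 6 - sqrt(8*(1/2 + 0) - 6) = 6 - sqrt(8*(1/2) - 6) = 6 - sqrt(4 - 6) = 6 - sqrt(-2) = 6 - I*sqrt(2) ≈ 6.0 - 1.4142*I)
(Y - 32)*28 - m = ((6 - I*sqrt(2)) - 32)*28 - 1*4420 = (-26 - I*sqrt(2))*28 - 4420 = (-728 - 28*I*sqrt(2)) - 4420 = -5148 - 28*I*sqrt(2)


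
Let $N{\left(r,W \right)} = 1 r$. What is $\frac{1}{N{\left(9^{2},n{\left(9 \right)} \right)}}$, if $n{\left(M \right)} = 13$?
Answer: $\frac{1}{81} \approx 0.012346$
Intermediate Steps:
$N{\left(r,W \right)} = r$
$\frac{1}{N{\left(9^{2},n{\left(9 \right)} \right)}} = \frac{1}{9^{2}} = \frac{1}{81}$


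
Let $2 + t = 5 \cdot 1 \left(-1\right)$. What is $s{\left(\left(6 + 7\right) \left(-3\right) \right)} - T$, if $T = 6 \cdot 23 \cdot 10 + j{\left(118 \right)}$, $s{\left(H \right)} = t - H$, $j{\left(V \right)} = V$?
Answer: $-1466$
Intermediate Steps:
$t = -7$ ($t = -2 + 5 \cdot 1 \left(-1\right) = -2 + 5 \left(-1\right) = -2 - 5 = -7$)
$s{\left(H \right)} = -7 - H$
$T = 1498$ ($T = 6 \cdot 23 \cdot 10 + 118 = 138 \cdot 10 + 118 = 1380 + 118 = 1498$)
$s{\left(\left(6 + 7\right) \left(-3\right) \right)} - T = \left(-7 - \left(6 + 7\right) \left(-3\right)\right) - 1498 = \left(-7 - 13 \left(-3\right)\right) - 1498 = \left(-7 - -39\right) - 1498 = \left(-7 + 39\right) - 1498 = 32 - 1498 = -1466$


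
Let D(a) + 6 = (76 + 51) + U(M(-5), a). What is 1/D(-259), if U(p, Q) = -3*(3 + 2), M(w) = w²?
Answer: 1/106 ≈ 0.0094340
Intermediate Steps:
U(p, Q) = -15 (U(p, Q) = -3*5 = -15)
D(a) = 106 (D(a) = -6 + ((76 + 51) - 15) = -6 + (127 - 15) = -6 + 112 = 106)
1/D(-259) = 1/106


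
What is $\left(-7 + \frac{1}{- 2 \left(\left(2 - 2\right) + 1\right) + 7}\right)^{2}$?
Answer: $\frac{1156}{25} \approx 46.24$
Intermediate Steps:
$\left(-7 + \frac{1}{- 2 \left(\left(2 - 2\right) + 1\right) + 7}\right)^{2} = \left(-7 + \frac{1}{- 2 \left(0 + 1\right) + 7}\right)^{2} = \left(-7 + \frac{1}{\left(-2\right) 1 + 7}\right)^{2} = \left(-7 + \frac{1}{-2 + 7}\right)^{2} = \left(-7 + \frac{1}{5}\right)^{2} = \left(- \frac{34}{5}\right)^{2} = \frac{1156}{25}$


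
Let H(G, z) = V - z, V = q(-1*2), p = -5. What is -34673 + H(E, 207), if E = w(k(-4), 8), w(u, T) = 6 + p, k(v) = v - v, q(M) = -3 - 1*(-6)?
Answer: -34877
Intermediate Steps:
q(M) = 3 (q(M) = -3 + 6 = 3)
k(v) = 0
V = 3
w(u, T) = 1 (w(u, T) = 6 - 5 = 1)
E = 1
H(G, z) = 3 - z
-34673 + H(E, 207) = -34673 + (3 - 1*207) = -34673 + (3 - 207) = -34673 - 204 = -34877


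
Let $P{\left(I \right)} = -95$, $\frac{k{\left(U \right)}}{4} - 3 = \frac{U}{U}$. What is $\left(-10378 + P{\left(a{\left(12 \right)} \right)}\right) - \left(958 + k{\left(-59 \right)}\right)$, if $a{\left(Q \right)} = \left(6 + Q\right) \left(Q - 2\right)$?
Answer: $-11447$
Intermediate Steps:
$k{\left(U \right)} = 16$ ($k{\left(U \right)} = 12 + 4 \frac{U}{U} = 12 + 4 \cdot 1 = 12 + 4 = 16$)
$a{\left(Q \right)} = \left(-2 + Q\right) \left(6 + Q\right)$ ($a{\left(Q \right)} = \left(6 + Q\right) \left(-2 + Q\right) = \left(-2 + Q\right) \left(6 + Q\right)$)
$\left(-10378 + P{\left(a{\left(12 \right)} \right)}\right) - \left(958 + k{\left(-59 \right)}\right) = \left(-10378 - 95\right) - 974 = -10473 - 974 = -11447$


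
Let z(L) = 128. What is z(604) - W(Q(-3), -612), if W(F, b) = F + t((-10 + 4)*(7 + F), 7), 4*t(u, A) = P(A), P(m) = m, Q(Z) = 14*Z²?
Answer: ¼ ≈ 0.25000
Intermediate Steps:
t(u, A) = A/4
W(F, b) = 7/4 + F (W(F, b) = F + (¼)*7 = F + 7/4 = 7/4 + F)
z(604) - W(Q(-3), -612) = 128 - (7/4 + 14*(-3)²) = 128 - (7/4 + 14*9) = 128 - (7/4 + 126) = 128 - 1*511/4 = 128 - 511/4 = ¼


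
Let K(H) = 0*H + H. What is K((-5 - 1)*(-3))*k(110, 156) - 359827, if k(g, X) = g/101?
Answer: -36340547/101 ≈ -3.5981e+5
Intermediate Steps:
K(H) = H (K(H) = 0 + H = H)
k(g, X) = g/101 (k(g, X) = g*(1/101) = g/101)
K((-5 - 1)*(-3))*k(110, 156) - 359827 = ((-5 - 1)*(-3))*((1/101)*110) - 359827 = -6*(-3)*(110/101) - 359827 = 18*(110/101) - 359827 = 1980/101 - 359827 = -36340547/101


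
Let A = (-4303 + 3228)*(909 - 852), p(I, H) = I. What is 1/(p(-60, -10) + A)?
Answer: -1/61335 ≈ -1.6304e-5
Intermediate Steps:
A = -61275 (A = -1075*57 = -61275)
1/(p(-60, -10) + A) = 1/(-60 - 61275) = 1/(-61335) = -1/61335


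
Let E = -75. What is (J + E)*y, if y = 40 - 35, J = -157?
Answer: -1160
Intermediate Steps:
y = 5
(J + E)*y = (-157 - 75)*5 = -232*5 = -1160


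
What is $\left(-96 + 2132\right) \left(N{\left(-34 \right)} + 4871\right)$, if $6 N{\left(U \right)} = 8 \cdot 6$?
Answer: $9933644$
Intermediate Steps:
$N{\left(U \right)} = 8$ ($N{\left(U \right)} = \frac{8 \cdot 6}{6} = \frac{1}{6} \cdot 48 = 8$)
$\left(-96 + 2132\right) \left(N{\left(-34 \right)} + 4871\right) = \left(-96 + 2132\right) \left(8 + 4871\right) = 2036 \cdot 4879 = 9933644$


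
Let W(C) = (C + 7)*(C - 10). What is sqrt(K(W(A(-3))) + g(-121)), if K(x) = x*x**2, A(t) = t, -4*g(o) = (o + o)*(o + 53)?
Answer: 269*I*sqrt(2) ≈ 380.42*I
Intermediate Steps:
g(o) = -o*(53 + o)/2 (g(o) = -(o + o)*(o + 53)/4 = -2*o*(53 + o)/4 = -o*(53 + o)/2)
W(C) = (-10 + C)*(7 + C) (W(C) = (7 + C)*(-10 + C) = (-10 + C)*(7 + C))
K(x) = x**3
sqrt(K(W(A(-3))) + g(-121)) = sqrt((-70 + (-3)**2 - 3*(-3))**3 - 1/2*(-121)*(53 - 121)) = sqrt((-70 + 9 + 9)**3 - 1/2*(-121)*(-68)) = sqrt((-52)**3 - 4114) = sqrt(-140608 - 4114) = sqrt(-144722) = 269*I*sqrt(2)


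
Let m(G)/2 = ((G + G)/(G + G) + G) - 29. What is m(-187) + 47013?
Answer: 46583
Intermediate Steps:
m(G) = -56 + 2*G (m(G) = 2*(((G + G)/(G + G) + G) - 29) = 2*(((2*G)/((2*G)) + G) - 29) = 2*(((2*G)*(1/(2*G)) + G) - 29) = 2*((1 + G) - 29) = 2*(-28 + G) = -56 + 2*G)
m(-187) + 47013 = (-56 + 2*(-187)) + 47013 = (-56 - 374) + 47013 = -430 + 47013 = 46583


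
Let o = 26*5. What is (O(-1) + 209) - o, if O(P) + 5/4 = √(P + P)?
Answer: 311/4 + I*√2 ≈ 77.75 + 1.4142*I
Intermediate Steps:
o = 130
O(P) = -5/4 + √2*√P (O(P) = -5/4 + √(P + P) = -5/4 + √(2*P) = -5/4 + √2*√P)
(O(-1) + 209) - o = ((-5/4 + √2*√(-1)) + 209) - 1*130 = ((-5/4 + √2*I) + 209) - 130 = ((-5/4 + I*√2) + 209) - 130 = (831/4 + I*√2) - 130 = 311/4 + I*√2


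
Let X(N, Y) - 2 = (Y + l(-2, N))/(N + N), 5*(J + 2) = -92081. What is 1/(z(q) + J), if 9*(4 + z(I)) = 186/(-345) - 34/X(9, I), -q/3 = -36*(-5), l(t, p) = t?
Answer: -11385/209735899 ≈ -5.4283e-5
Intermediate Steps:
J = -92091/5 (J = -2 + (⅕)*(-92081) = -2 - 92081/5 = -92091/5 ≈ -18418.)
q = -540 (q = -(-108)*(-5) = -3*180 = -540)
X(N, Y) = 2 + (-2 + Y)/(2*N) (X(N, Y) = 2 + (Y - 2)/(N + N) = 2 + (-2 + Y)/((2*N)) = 2 + (-2 + Y)*(1/(2*N)) = 2 + (-2 + Y)/(2*N))
z(I) = -4202/1035 - 34/(9*(17/9 + I/18)) (z(I) = -4 + (186/(-345) - 34*18/(-2 + I + 4*9))/9 = -4 + (186*(-1/345) - 34*18/(-2 + I + 36))/9 = -4 + (-62/115 - 34*18/(34 + I))/9 = -4 + (-62/115 - 34/(17/9 + I/18))/9 = -4 + (-62/1035 - 34/(9*(17/9 + I/18))) = -4202/1035 - 34/(9*(17/9 + I/18)))
1/(z(q) + J) = 1/(2*(-106624 - 2101*(-540))/(1035*(34 - 540)) - 92091/5) = 1/((2/1035)*(-106624 + 1134540)/(-506) - 92091/5) = 1/((2/1035)*(-1/506)*1027916 - 92091/5) = 1/(-44692/11385 - 92091/5) = 1/(-209735899/11385) = -11385/209735899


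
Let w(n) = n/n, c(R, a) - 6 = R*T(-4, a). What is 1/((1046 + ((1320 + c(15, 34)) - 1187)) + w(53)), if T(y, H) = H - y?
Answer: 1/1756 ≈ 0.00056948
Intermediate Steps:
c(R, a) = 6 + R*(4 + a) (c(R, a) = 6 + R*(a - 1*(-4)) = 6 + R*(a + 4) = 6 + R*(4 + a))
w(n) = 1
1/((1046 + ((1320 + c(15, 34)) - 1187)) + w(53)) = 1/((1046 + ((1320 + (6 + 15*(4 + 34))) - 1187)) + 1) = 1/((1046 + ((1320 + (6 + 15*38)) - 1187)) + 1) = 1/((1046 + ((1320 + (6 + 570)) - 1187)) + 1) = 1/((1046 + ((1320 + 576) - 1187)) + 1) = 1/((1046 + (1896 - 1187)) + 1) = 1/((1046 + 709) + 1) = 1/(1755 + 1) = 1/1756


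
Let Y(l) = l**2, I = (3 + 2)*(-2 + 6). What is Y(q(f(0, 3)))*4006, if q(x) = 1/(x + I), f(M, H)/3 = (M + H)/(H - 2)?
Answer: 4006/841 ≈ 4.7634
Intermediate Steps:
I = 20 (I = 5*4 = 20)
f(M, H) = 3*(H + M)/(-2 + H) (f(M, H) = 3*((M + H)/(H - 2)) = 3*((H + M)/(-2 + H)) = 3*(H + M)/(-2 + H))
q(x) = 1/(20 + x) (q(x) = 1/(x + 20) = 1/(20 + x))
Y(q(f(0, 3)))*4006 = (1/(20 + 3*(3 + 0)/(-2 + 3)))**2*4006 = (1/(20 + 3*3/1))**2*4006 = (1/(20 + 3*1*3))**2*4006 = (1/(20 + 9))**2*4006 = (1/29)**2*4006 = (1/841)*4006 = 4006/841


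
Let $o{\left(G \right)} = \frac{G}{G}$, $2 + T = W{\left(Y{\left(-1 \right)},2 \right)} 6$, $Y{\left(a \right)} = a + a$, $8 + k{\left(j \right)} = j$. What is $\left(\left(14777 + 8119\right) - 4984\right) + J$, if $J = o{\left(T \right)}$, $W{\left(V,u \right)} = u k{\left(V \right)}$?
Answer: $17913$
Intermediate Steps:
$k{\left(j \right)} = -8 + j$
$Y{\left(a \right)} = 2 a$
$W{\left(V,u \right)} = u \left(-8 + V\right)$
$T = -122$ ($T = -2 + 2 \left(-8 + 2 \left(-1\right)\right) 6 = -2 + 2 \left(-8 - 2\right) 6 = -2 + 2 \left(-10\right) 6 = -2 - 120 = -122$)
$o{\left(G \right)} = 1$
$J = 1$
$\left(\left(14777 + 8119\right) - 4984\right) + J = \left(\left(14777 + 8119\right) - 4984\right) + 1 = \left(22896 - 4984\right) + 1 = 17912 + 1 = 17913$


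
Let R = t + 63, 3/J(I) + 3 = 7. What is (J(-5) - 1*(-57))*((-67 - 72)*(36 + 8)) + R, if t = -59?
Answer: -353195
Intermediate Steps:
J(I) = ¾ (J(I) = 3/(-3 + 7) = 3/4 = 3*(¼) = ¾)
R = 4 (R = -59 + 63 = 4)
(J(-5) - 1*(-57))*((-67 - 72)*(36 + 8)) + R = (¾ - 1*(-57))*((-67 - 72)*(36 + 8)) + 4 = (¾ + 57)*(-139*44) + 4 = (231/4)*(-6116) + 4 = -353199 + 4 = -353195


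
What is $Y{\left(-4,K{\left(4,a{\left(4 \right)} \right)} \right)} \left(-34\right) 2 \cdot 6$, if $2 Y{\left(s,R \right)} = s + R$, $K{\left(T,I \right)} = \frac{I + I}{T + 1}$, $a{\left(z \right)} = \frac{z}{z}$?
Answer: $\frac{3672}{5} \approx 734.4$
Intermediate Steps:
$a{\left(z \right)} = 1$
$K{\left(T,I \right)} = \frac{2 I}{1 + T}$
$Y{\left(s,R \right)} = \frac{R}{2} + \frac{s}{2}$ ($Y{\left(s,R \right)} = \frac{s + R}{2} = \frac{R + s}{2} = \frac{R}{2} + \frac{s}{2}$)
$Y{\left(-4,K{\left(4,a{\left(4 \right)} \right)} \right)} \left(-34\right) 2 \cdot 6 = \left(\frac{2 \cdot 1 \frac{1}{1 + 4}}{2} + \frac{1}{2} \left(-4\right)\right) \left(-34\right) 2 \cdot 6 = \left(\frac{2 \cdot 1 \cdot \frac{1}{5}}{2} - 2\right) \left(-34\right) 12 = \left(\frac{1}{2} \cdot \frac{2}{5} - 2\right) \left(-34\right) 12 = \left(\frac{1}{5} - 2\right) \left(-34\right) 12 = \left(- \frac{9}{5}\right) \left(-34\right) 12 = \frac{306}{5} \cdot 12 = \frac{3672}{5}$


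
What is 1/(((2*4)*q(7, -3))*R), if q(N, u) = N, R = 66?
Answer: 1/3696 ≈ 0.00027056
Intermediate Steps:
1/(((2*4)*q(7, -3))*R) = 1/(((2*4)*7)*66) = 1/((8*7)*66) = 1/(56*66) = 1/3696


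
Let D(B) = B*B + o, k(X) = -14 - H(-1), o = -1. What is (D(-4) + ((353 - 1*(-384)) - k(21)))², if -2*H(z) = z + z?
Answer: 588289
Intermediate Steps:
H(z) = -z (H(z) = -(z + z)/2 = -z)
k(X) = -15 (k(X) = -14 - (-1)*(-1) = -14 - 1*1 = -14 - 1 = -15)
D(B) = -1 + B² (D(B) = B*B - 1 = B² - 1 = -1 + B²)
(D(-4) + ((353 - 1*(-384)) - k(21)))² = ((-1 + (-4)²) + ((353 - 1*(-384)) - 1*(-15)))² = ((-1 + 16) + ((353 + 384) + 15))² = (15 + (737 + 15))² = (15 + 752)² = 767² = 588289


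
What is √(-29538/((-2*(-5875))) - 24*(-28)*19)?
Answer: √17624349285/1175 ≈ 112.98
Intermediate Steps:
√(-29538/((-2*(-5875))) - 24*(-28)*19) = √(-29538/11750 + 672*19) = √(-29538*1/11750 + 12768) = √(-14769/5875 + 12768) = √(74997231/5875) = √17624349285/1175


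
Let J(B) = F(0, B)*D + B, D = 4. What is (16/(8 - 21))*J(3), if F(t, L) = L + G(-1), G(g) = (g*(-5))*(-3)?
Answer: 720/13 ≈ 55.385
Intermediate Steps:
G(g) = 15*g (G(g) = -5*g*(-3) = 15*g)
F(t, L) = -15 + L (F(t, L) = L + 15*(-1) = L - 15 = -15 + L)
J(B) = -60 + 5*B (J(B) = (-15 + B)*4 + B = (-60 + 4*B) + B = -60 + 5*B)
(16/(8 - 21))*J(3) = (16/(8 - 21))*(-60 + 5*3) = (16/(-13))*(-60 + 15) = (16*(-1/13))*(-45) = -16/13*(-45) = 720/13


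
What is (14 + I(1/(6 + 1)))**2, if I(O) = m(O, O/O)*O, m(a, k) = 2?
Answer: 10000/49 ≈ 204.08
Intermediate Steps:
I(O) = 2*O
(14 + I(1/(6 + 1)))**2 = (14 + 2/(6 + 1))**2 = (14 + 2/7)**2 = (100/7)**2 = 10000/49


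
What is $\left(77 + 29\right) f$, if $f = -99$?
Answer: $-10494$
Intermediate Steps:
$\left(77 + 29\right) f = \left(77 + 29\right) \left(-99\right) = 106 \left(-99\right) = -10494$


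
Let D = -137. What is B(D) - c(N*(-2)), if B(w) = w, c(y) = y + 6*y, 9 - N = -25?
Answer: 339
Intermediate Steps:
N = 34 (N = 9 - 1*(-25) = 9 + 25 = 34)
c(y) = 7*y
B(D) - c(N*(-2)) = -137 - 7*34*(-2) = -137 - 7*(-68) = -137 - 1*(-476) = -137 + 476 = 339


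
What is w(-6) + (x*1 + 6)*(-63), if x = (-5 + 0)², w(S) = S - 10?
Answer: -1969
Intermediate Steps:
w(S) = -10 + S
x = 25 (x = (-5)² = 25)
w(-6) + (x*1 + 6)*(-63) = (-10 - 6) + (25*1 + 6)*(-63) = -16 + (25 + 6)*(-63) = -16 + 31*(-63) = -16 - 1953 = -1969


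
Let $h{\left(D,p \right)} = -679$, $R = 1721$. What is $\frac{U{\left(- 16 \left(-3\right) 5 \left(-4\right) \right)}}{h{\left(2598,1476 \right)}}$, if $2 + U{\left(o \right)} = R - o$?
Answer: $- \frac{2679}{679} \approx -3.9455$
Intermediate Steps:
$U{\left(o \right)} = 1719 - o$ ($U{\left(o \right)} = -2 - \left(-1721 + o\right) = 1719 - o$)
$\frac{U{\left(- 16 \left(-3\right) 5 \left(-4\right) \right)}}{h{\left(2598,1476 \right)}} = \frac{1719 - - 16 \left(-3\right) 5 \left(-4\right)}{-679} = \left(1719 - - 16 \left(\left(-15\right) \left(-4\right)\right)\right) \left(- \frac{1}{679}\right) = \left(1719 - \left(-16\right) 60\right) \left(- \frac{1}{679}\right) = \left(1719 - -960\right) \left(- \frac{1}{679}\right) = \left(1719 + 960\right) \left(- \frac{1}{679}\right) = 2679 \left(- \frac{1}{679}\right) = - \frac{2679}{679}$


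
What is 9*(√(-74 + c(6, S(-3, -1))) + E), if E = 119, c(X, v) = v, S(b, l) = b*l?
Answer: 1071 + 9*I*√71 ≈ 1071.0 + 75.835*I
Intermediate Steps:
9*(√(-74 + c(6, S(-3, -1))) + E) = 9*(√(-74 - 3*(-1)) + 119) = 9*(√(-74 + 3) + 119) = 9*(√(-71) + 119) = 9*(I*√71 + 119) = 9*(119 + I*√71) = 1071 + 9*I*√71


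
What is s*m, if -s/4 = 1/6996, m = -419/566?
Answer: 419/989934 ≈ 0.00042326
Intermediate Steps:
m = -419/566 (m = -419*1/566 = -419/566 ≈ -0.74028)
s = -1/1749 (s = -4/6996 = -4*1/6996 = -1/1749 ≈ -0.00057176)
s*m = -1/1749*(-419/566) = 419/989934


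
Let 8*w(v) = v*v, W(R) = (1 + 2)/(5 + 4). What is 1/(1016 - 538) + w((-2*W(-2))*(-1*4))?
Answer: 3833/4302 ≈ 0.89098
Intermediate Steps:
W(R) = 1/3 (W(R) = 3/9 = 3*(1/9) = 1/3)
w(v) = v**2/8 (w(v) = (v*v)/8 = v**2/8)
1/(1016 - 538) + w((-2*W(-2))*(-1*4)) = 1/(1016 - 538) + ((-2*1/3)*(-1*4))**2/8 = 1/478 + (-2/3*(-4))**2/8 = 1/478 + (8/3)**2/8 = 1/478 + (1/8)*(64/9) = 1/478 + 8/9 = 3833/4302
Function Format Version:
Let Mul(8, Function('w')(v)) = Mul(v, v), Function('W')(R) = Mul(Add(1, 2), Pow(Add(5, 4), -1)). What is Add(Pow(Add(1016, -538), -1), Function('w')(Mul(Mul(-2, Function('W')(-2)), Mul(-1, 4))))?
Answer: Rational(3833, 4302) ≈ 0.89098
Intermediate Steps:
Function('W')(R) = Rational(1, 3) (Function('W')(R) = Mul(3, Pow(9, -1)) = Mul(3, Rational(1, 9)) = Rational(1, 3))
Function('w')(v) = Mul(Rational(1, 8), Pow(v, 2)) (Function('w')(v) = Mul(Rational(1, 8), Mul(v, v)) = Mul(Rational(1, 8), Pow(v, 2)))
Add(Pow(Add(1016, -538), -1), Function('w')(Mul(Mul(-2, Function('W')(-2)), Mul(-1, 4)))) = Add(Pow(Add(1016, -538), -1), Mul(Rational(1, 8), Pow(Mul(Mul(-2, Rational(1, 3)), Mul(-1, 4)), 2))) = Add(Pow(478, -1), Mul(Rational(1, 8), Pow(Mul(Rational(-2, 3), -4), 2))) = Add(Rational(1, 478), Mul(Rational(1, 8), Pow(Rational(8, 3), 2))) = Add(Rational(1, 478), Mul(Rational(1, 8), Rational(64, 9))) = Add(Rational(1, 478), Rational(8, 9)) = Rational(3833, 4302)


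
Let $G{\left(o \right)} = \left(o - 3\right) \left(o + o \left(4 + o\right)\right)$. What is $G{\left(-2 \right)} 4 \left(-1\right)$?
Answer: $-120$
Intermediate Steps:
$G{\left(o \right)} = \left(-3 + o\right) \left(o + o \left(4 + o\right)\right)$
$G{\left(-2 \right)} 4 \left(-1\right) = - 2 \left(-15 + \left(-2\right)^{2} + 2 \left(-2\right)\right) 4 \left(-1\right) = - 2 \left(-15 + 4 - 4\right) 4 \left(-1\right) = \left(-2\right) \left(-15\right) 4 \left(-1\right) = 30 \cdot 4 \left(-1\right) = 120 \left(-1\right) = -120$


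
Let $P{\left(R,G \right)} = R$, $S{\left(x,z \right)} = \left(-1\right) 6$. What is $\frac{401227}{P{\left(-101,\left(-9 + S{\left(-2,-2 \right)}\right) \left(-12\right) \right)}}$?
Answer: $- \frac{401227}{101} \approx -3972.5$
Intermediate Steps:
$S{\left(x,z \right)} = -6$
$\frac{401227}{P{\left(-101,\left(-9 + S{\left(-2,-2 \right)}\right) \left(-12\right) \right)}} = \frac{401227}{-101} = 401227 \left(- \frac{1}{101}\right) = - \frac{401227}{101}$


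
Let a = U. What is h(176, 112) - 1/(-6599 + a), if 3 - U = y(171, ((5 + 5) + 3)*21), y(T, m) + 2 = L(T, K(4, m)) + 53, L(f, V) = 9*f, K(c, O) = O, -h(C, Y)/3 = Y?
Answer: -2750495/8186 ≈ -336.00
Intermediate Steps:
h(C, Y) = -3*Y
y(T, m) = 51 + 9*T (y(T, m) = -2 + (9*T + 53) = -2 + (53 + 9*T) = 51 + 9*T)
U = -1587 (U = 3 - (51 + 9*171) = 3 - (51 + 1539) = 3 - 1*1590 = 3 - 1590 = -1587)
a = -1587
h(176, 112) - 1/(-6599 + a) = -3*112 - 1/(-6599 - 1587) = -336 - 1/(-8186) = -336 - 1*(-1/8186) = -336 + 1/8186 = -2750495/8186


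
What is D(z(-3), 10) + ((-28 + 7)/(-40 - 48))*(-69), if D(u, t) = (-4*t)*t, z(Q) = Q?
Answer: -36649/88 ≈ -416.47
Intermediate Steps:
D(u, t) = -4*t²
D(z(-3), 10) + ((-28 + 7)/(-40 - 48))*(-69) = -4*10² + ((-28 + 7)/(-40 - 48))*(-69) = -4*100 - 21/(-88)*(-69) = -400 - 21*(-1/88)*(-69) = -400 + (21/88)*(-69) = -400 - 1449/88 = -36649/88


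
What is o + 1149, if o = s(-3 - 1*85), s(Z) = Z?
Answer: 1061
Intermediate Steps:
o = -88 (o = -3 - 1*85 = -3 - 85 = -88)
o + 1149 = -88 + 1149 = 1061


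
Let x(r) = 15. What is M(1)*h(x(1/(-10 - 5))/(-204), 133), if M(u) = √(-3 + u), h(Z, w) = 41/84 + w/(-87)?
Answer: -845*I*√2/812 ≈ -1.4717*I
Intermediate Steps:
h(Z, w) = 41/84 - w/87 (h(Z, w) = 41*(1/84) + w*(-1/87) = 41/84 - w/87)
M(1)*h(x(1/(-10 - 5))/(-204), 133) = √(-3 + 1)*(41/84 - 1/87*133) = √(-2)*(41/84 - 133/87) = (I*√2)*(-845/812) = -845*I*√2/812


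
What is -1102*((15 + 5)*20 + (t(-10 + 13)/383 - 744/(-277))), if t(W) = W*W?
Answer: -47081677190/106091 ≈ -4.4379e+5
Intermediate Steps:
t(W) = W²
-1102*((15 + 5)*20 + (t(-10 + 13)/383 - 744/(-277))) = -1102*((15 + 5)*20 + ((-10 + 13)²/383 - 744/(-277))) = -1102*(20*20 + (3²*(1/383) - 744*(-1/277))) = -1102*(400 + (9*(1/383) + 744/277)) = -1102*(400 + (9/383 + 744/277)) = -1102*(400 + 287445/106091) = -1102*42723845/106091 = -47081677190/106091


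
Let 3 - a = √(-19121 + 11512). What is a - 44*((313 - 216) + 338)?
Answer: -19137 - I*√7609 ≈ -19137.0 - 87.23*I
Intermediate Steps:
a = 3 - I*√7609 (a = 3 - √(-19121 + 11512) = 3 - √(-7609) = 3 - I*√7609 ≈ 3.0 - 87.23*I)
a - 44*((313 - 216) + 338) = (3 - I*√7609) - 44*((313 - 216) + 338) = (3 - I*√7609) - 44*(97 + 338) = (3 - I*√7609) - 44*435 = (3 - I*√7609) - 1*19140 = (3 - I*√7609) - 19140 = -19137 - I*√7609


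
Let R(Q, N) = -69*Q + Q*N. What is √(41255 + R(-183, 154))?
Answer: 10*√257 ≈ 160.31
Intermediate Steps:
R(Q, N) = -69*Q + N*Q
√(41255 + R(-183, 154)) = √(41255 - 183*(-69 + 154)) = √(41255 - 183*85) = √(41255 - 15555) = √25700 = 10*√257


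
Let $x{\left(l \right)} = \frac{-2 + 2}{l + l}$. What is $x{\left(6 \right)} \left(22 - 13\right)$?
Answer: $0$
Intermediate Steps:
$x{\left(l \right)} = 0$ ($x{\left(l \right)} = \frac{0}{2 l} = 0 \frac{1}{2 l} = 0$)
$x{\left(6 \right)} \left(22 - 13\right) = 0 \left(22 - 13\right) = 0 \cdot 9 = 0$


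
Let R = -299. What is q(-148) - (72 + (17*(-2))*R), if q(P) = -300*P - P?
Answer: 34310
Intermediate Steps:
q(P) = -301*P
q(-148) - (72 + (17*(-2))*R) = -301*(-148) - (72 + (17*(-2))*(-299)) = 44548 - (72 - 34*(-299)) = 44548 - (72 + 10166) = 44548 - 1*10238 = 44548 - 10238 = 34310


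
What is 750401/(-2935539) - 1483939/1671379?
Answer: -5610365281100/4906398238281 ≈ -1.1435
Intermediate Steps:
750401/(-2935539) - 1483939/1671379 = 750401*(-1/2935539) - 1483939*1/1671379 = -750401/2935539 - 1483939/1671379 = -5610365281100/4906398238281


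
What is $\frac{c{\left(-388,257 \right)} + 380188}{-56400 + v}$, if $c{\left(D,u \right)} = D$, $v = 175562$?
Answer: $\frac{189900}{59581} \approx 3.1873$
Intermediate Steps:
$\frac{c{\left(-388,257 \right)} + 380188}{-56400 + v} = \frac{-388 + 380188}{-56400 + 175562} = \frac{379800}{119162} = 379800 \cdot \frac{1}{119162} = \frac{189900}{59581}$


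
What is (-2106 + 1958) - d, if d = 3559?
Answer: -3707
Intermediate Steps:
(-2106 + 1958) - d = (-2106 + 1958) - 1*3559 = -148 - 3559 = -3707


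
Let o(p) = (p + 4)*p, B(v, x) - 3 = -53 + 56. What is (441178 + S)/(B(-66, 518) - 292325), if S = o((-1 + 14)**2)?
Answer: -470415/292319 ≈ -1.6093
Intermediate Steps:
B(v, x) = 6 (B(v, x) = 3 + (-53 + 56) = 3 + 3 = 6)
o(p) = p*(4 + p) (o(p) = (4 + p)*p = p*(4 + p))
S = 29237 (S = (-1 + 14)**2*(4 + (-1 + 14)**2) = 13**2*(4 + 13**2) = 169*(4 + 169) = 169*173 = 29237)
(441178 + S)/(B(-66, 518) - 292325) = (441178 + 29237)/(6 - 292325) = 470415/(-292319) = 470415*(-1/292319) = -470415/292319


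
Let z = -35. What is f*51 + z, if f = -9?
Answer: -494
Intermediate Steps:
f*51 + z = -9*51 - 35 = -459 - 35 = -494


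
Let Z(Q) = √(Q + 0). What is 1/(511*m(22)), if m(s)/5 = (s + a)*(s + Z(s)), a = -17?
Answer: 1/268275 - √22/5902050 ≈ 2.9328e-6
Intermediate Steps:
Z(Q) = √Q
m(s) = 5*(-17 + s)*(s + √s) (m(s) = 5*((s - 17)*(s + √s)) = 5*((-17 + s)*(s + √s)) = 5*(-17 + s)*(s + √s))
1/(511*m(22)) = 1/(511*(-85*22 - 85*√22 + 5*22² + 5*22^(3/2))) = 1/(511*(-1870 - 85*√22 + 5*484 + 5*(22*√22))) = 1/(511*(-1870 - 85*√22 + 2420 + 110*√22)) = 1/(511*(550 + 25*√22))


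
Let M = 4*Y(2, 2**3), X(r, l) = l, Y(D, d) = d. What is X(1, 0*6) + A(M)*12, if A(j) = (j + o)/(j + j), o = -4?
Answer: 21/4 ≈ 5.2500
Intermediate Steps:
M = 32 (M = 4*2**3 = 4*8 = 32)
A(j) = (-4 + j)/(2*j) (A(j) = (j - 4)/(j + j) = (-4 + j)/((2*j)) = (-4 + j)*(1/(2*j)) = (-4 + j)/(2*j))
X(1, 0*6) + A(M)*12 = 0*6 + ((1/2)*(-4 + 32)/32)*12 = 0 + ((1/2)*(1/32)*28)*12 = 0 + (7/16)*12 = 0 + 21/4 = 21/4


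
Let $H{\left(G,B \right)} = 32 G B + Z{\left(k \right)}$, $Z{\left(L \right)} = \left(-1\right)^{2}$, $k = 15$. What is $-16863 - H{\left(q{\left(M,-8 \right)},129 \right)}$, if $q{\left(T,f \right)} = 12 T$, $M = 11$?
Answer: $-561760$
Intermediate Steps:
$Z{\left(L \right)} = 1$
$H{\left(G,B \right)} = 1 + 32 B G$ ($H{\left(G,B \right)} = 32 G B + 1 = 32 B G + 1 = 1 + 32 B G$)
$-16863 - H{\left(q{\left(M,-8 \right)},129 \right)} = -16863 - \left(1 + 32 \cdot 129 \cdot 12 \cdot 11\right) = -16863 - \left(1 + 32 \cdot 129 \cdot 132\right) = -16863 - \left(1 + 544896\right) = -16863 - 544897 = -561760$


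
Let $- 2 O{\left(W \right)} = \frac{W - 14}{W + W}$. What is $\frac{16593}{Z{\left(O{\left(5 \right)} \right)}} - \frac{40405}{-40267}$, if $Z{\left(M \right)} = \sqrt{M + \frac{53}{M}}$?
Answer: $\frac{40405}{40267} + \frac{99558 \sqrt{106405}}{21281} \approx 1527.0$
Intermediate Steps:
$O{\left(W \right)} = - \frac{-14 + W}{4 W}$ ($O{\left(W \right)} = - \frac{\left(W - 14\right) \frac{1}{W + W}}{2} = - \frac{\left(-14 + W\right) \frac{1}{2 W}}{2} = - \frac{\frac{1}{2} \frac{1}{W} \left(-14 + W\right)}{2} = - \frac{-14 + W}{4 W}$)
$\frac{16593}{Z{\left(O{\left(5 \right)} \right)}} - \frac{40405}{-40267} = \frac{16593}{\sqrt{\frac{14 - 5}{4 \cdot 5} + \frac{53}{\frac{1}{4} \cdot \frac{1}{5} \left(14 - 5\right)}}} - \frac{40405}{-40267} = \frac{16593}{\sqrt{\frac{1}{4} \cdot \frac{1}{5} \left(14 - 5\right) + \frac{53}{\frac{1}{4} \cdot \frac{1}{5} \left(14 - 5\right)}}} - - \frac{40405}{40267} = \frac{16593}{\sqrt{\frac{1}{4} \cdot \frac{1}{5} \cdot 9 + \frac{53}{\frac{1}{4} \cdot \frac{1}{5} \cdot 9}}} + \frac{40405}{40267} = \frac{16593}{\sqrt{\frac{9}{20} + \frac{53}{\frac{9}{20}}}} + \frac{40405}{40267} = \frac{16593}{\sqrt{\frac{9}{20} + 53 \cdot \frac{20}{9}}} + \frac{40405}{40267} = \frac{16593}{\sqrt{\frac{9}{20} + \frac{1060}{9}}} + \frac{40405}{40267} = \frac{16593}{\sqrt{\frac{21281}{180}}} + \frac{40405}{40267} = \frac{16593}{\frac{1}{30} \sqrt{106405}} + \frac{40405}{40267} = 16593 \frac{6 \sqrt{106405}}{21281} + \frac{40405}{40267} = \frac{99558 \sqrt{106405}}{21281} + \frac{40405}{40267} = \frac{40405}{40267} + \frac{99558 \sqrt{106405}}{21281}$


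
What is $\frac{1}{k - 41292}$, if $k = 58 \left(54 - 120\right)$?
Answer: $- \frac{1}{45120} \approx -2.2163 \cdot 10^{-5}$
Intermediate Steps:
$k = -3828$ ($k = 58 \left(-66\right) = -3828$)
$\frac{1}{k - 41292} = \frac{1}{-3828 - 41292} = \frac{1}{-45120} = - \frac{1}{45120}$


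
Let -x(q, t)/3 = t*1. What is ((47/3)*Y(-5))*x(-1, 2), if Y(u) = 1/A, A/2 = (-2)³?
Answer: 47/8 ≈ 5.8750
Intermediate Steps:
A = -16 (A = 2*(-2)³ = 2*(-8) = -16)
x(q, t) = -3*t
Y(u) = -1/16 (Y(u) = 1/(-16) = -1/16)
((47/3)*Y(-5))*x(-1, 2) = ((47/3)*(-1/16))*(-3*2) = ((47*(⅓))*(-1/16))*(-6) = ((47/3)*(-1/16))*(-6) = -47/48*(-6) = 47/8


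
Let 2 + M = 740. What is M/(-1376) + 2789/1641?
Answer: 1313303/1129008 ≈ 1.1632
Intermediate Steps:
M = 738 (M = -2 + 740 = 738)
M/(-1376) + 2789/1641 = 738/(-1376) + 2789/1641 = 738*(-1/1376) + 2789*(1/1641) = -369/688 + 2789/1641 = 1313303/1129008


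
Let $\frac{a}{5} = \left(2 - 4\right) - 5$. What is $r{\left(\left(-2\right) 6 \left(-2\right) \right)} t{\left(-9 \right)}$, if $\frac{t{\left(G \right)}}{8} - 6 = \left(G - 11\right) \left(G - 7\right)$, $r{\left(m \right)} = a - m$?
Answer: $-153872$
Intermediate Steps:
$a = -35$ ($a = 5 \left(\left(2 - 4\right) - 5\right) = 5 \left(-2 - 5\right) = 5 \left(-7\right) = -35$)
$r{\left(m \right)} = -35 - m$
$t{\left(G \right)} = 48 + 8 \left(-11 + G\right) \left(-7 + G\right)$ ($t{\left(G \right)} = 48 + 8 \left(G - 11\right) \left(G - 7\right) = 48 + 8 \left(-11 + G\right) \left(-7 + G\right)$)
$r{\left(\left(-2\right) 6 \left(-2\right) \right)} t{\left(-9 \right)} = \left(-35 - \left(-2\right) 6 \left(-2\right)\right) \left(664 - -1296 + 8 \left(-9\right)^{2}\right) = \left(-35 - \left(-12\right) \left(-2\right)\right) \left(664 + 1296 + 8 \cdot 81\right) = \left(-35 - 24\right) \left(664 + 1296 + 648\right) = \left(-35 - 24\right) 2608 = \left(-59\right) 2608 = -153872$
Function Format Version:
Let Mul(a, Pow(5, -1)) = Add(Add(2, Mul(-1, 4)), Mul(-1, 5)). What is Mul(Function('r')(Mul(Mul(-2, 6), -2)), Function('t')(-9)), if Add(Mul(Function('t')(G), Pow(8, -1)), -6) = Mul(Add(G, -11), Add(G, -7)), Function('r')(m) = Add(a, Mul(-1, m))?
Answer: -153872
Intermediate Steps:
a = -35 (a = Mul(5, Add(Add(2, Mul(-1, 4)), Mul(-1, 5))) = Mul(5, Add(Add(2, -4), -5)) = Mul(5, Add(-2, -5)) = Mul(5, -7) = -35)
Function('r')(m) = Add(-35, Mul(-1, m))
Function('t')(G) = Add(48, Mul(8, Add(-11, G), Add(-7, G))) (Function('t')(G) = Add(48, Mul(8, Mul(Add(G, -11), Add(G, -7)))) = Add(48, Mul(8, Mul(Add(-11, G), Add(-7, G)))) = Add(48, Mul(8, Add(-11, G), Add(-7, G))))
Mul(Function('r')(Mul(Mul(-2, 6), -2)), Function('t')(-9)) = Mul(Add(-35, Mul(-1, Mul(Mul(-2, 6), -2))), Add(664, Mul(-144, -9), Mul(8, Pow(-9, 2)))) = Mul(Add(-35, Mul(-1, Mul(-12, -2))), Add(664, 1296, Mul(8, 81))) = Mul(Add(-35, Mul(-1, 24)), Add(664, 1296, 648)) = Mul(Add(-35, -24), 2608) = Mul(-59, 2608) = -153872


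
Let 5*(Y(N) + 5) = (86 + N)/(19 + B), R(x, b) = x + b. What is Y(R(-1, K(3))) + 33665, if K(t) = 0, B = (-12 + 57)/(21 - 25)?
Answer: 1043528/31 ≈ 33662.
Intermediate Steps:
B = -45/4 (B = 45/(-4) = 45*(-¼) = -45/4 ≈ -11.250)
R(x, b) = b + x
Y(N) = -431/155 + 4*N/155 (Y(N) = -5 + ((86 + N)/(19 - 45/4))/5 = -5 + ((86 + N)/(31/4))/5 = -5 + ((86 + N)*(4/31))/5 = -5 + (344/31 + 4*N/31)/5 = -5 + (344/155 + 4*N/155) = -431/155 + 4*N/155)
Y(R(-1, K(3))) + 33665 = (-431/155 + 4*(0 - 1)/155) + 33665 = (-431/155 + (4/155)*(-1)) + 33665 = (-431/155 - 4/155) + 33665 = -87/31 + 33665 = 1043528/31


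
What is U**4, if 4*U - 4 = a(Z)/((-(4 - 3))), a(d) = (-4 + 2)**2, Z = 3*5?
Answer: 0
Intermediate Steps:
Z = 15
a(d) = 4 (a(d) = (-2)**2 = 4)
U = 0 (U = 1 + (4/((-(4 - 3))))/4 = 1 + (4/((-1*1)))/4 = 1 + (4/(-1))/4 = 1 + (4*(-1))/4 = 1 + (1/4)*(-4) = 1 - 1 = 0)
U**4 = 0**4 = 0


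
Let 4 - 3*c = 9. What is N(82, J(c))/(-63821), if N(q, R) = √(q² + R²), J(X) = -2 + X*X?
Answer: -√544693/574389 ≈ -0.0012849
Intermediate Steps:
c = -5/3 (c = 4/3 - ⅓*9 = 4/3 - 3 = -5/3 ≈ -1.6667)
J(X) = -2 + X²
N(q, R) = √(R² + q²)
N(82, J(c))/(-63821) = √((-2 + (-5/3)²)² + 82²)/(-63821) = √((-2 + 25/9)² + 6724)*(-1/63821) = √((7/9)² + 6724)*(-1/63821) = √(49/81 + 6724)*(-1/63821) = √(544693/81)*(-1/63821) = (√544693/9)*(-1/63821) = -√544693/574389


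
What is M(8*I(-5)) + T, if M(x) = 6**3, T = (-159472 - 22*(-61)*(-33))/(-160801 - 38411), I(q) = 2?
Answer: 21616775/99606 ≈ 217.02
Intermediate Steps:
T = 101879/99606 (T = (-159472 + 1342*(-33))/(-199212) = (-159472 - 44286)*(-1/199212) = -203758*(-1/199212) = 101879/99606 ≈ 1.0228)
M(x) = 216
M(8*I(-5)) + T = 216 + 101879/99606 = 21616775/99606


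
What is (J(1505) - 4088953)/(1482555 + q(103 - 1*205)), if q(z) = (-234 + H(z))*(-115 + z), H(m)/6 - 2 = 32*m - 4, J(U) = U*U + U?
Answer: -1822423/5785665 ≈ -0.31499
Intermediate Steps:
J(U) = U + U**2 (J(U) = U**2 + U = U + U**2)
H(m) = -12 + 192*m (H(m) = 12 + 6*(32*m - 4) = 12 + 6*(-4 + 32*m) = 12 + (-24 + 192*m) = -12 + 192*m)
q(z) = (-246 + 192*z)*(-115 + z) (q(z) = (-234 + (-12 + 192*z))*(-115 + z) = (-246 + 192*z)*(-115 + z))
(J(1505) - 4088953)/(1482555 + q(103 - 1*205)) = (1505*(1 + 1505) - 4088953)/(1482555 + (28290 - 22326*(103 - 1*205) + 192*(103 - 1*205)**2)) = (1505*1506 - 4088953)/(1482555 + (28290 - 22326*(103 - 205) + 192*(103 - 205)**2)) = (2266530 - 4088953)/(1482555 + (28290 - 22326*(-102) + 192*(-102)**2)) = -1822423/(1482555 + (28290 + 2277252 + 192*10404)) = -1822423/(1482555 + (28290 + 2277252 + 1997568)) = -1822423/(1482555 + 4303110) = -1822423/5785665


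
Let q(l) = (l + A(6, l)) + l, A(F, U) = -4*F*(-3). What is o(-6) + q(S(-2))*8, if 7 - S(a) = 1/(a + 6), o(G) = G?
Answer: 678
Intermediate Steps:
A(F, U) = 12*F
S(a) = 7 - 1/(6 + a) (S(a) = 7 - 1/(a + 6) = 7 - 1/(6 + a))
q(l) = 72 + 2*l (q(l) = (l + 12*6) + l = (l + 72) + l = (72 + l) + l = 72 + 2*l)
o(-6) + q(S(-2))*8 = -6 + (72 + 2*((41 + 7*(-2))/(6 - 2)))*8 = -6 + (72 + 2*((41 - 14)/4))*8 = -6 + (72 + 2*((¼)*27))*8 = -6 + (72 + 2*(27/4))*8 = -6 + (72 + 27/2)*8 = -6 + (171/2)*8 = -6 + 684 = 678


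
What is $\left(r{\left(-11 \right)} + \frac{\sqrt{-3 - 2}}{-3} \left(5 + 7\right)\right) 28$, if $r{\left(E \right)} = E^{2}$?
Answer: $3388 - 112 i \sqrt{5} \approx 3388.0 - 250.44 i$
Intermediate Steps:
$\left(r{\left(-11 \right)} + \frac{\sqrt{-3 - 2}}{-3} \left(5 + 7\right)\right) 28 = \left(\left(-11\right)^{2} + \frac{\sqrt{-3 - 2}}{-3} \left(5 + 7\right)\right) 28 = \left(121 + \sqrt{-5} \left(- \frac{1}{3}\right) 12\right) 28 = \left(121 + i \sqrt{5} \left(- \frac{1}{3}\right) 12\right) 28 = \left(121 + - \frac{i \sqrt{5}}{3} \cdot 12\right) 28 = \left(121 - 4 i \sqrt{5}\right) 28 = 3388 - 112 i \sqrt{5}$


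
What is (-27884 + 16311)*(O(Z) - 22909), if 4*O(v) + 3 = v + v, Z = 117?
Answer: 1057830065/4 ≈ 2.6446e+8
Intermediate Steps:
O(v) = -¾ + v/2 (O(v) = -¾ + (v + v)/4 = -¾ + (2*v)/4 = -¾ + v/2)
(-27884 + 16311)*(O(Z) - 22909) = (-27884 + 16311)*((-¾ + (½)*117) - 22909) = -11573*((-¾ + 117/2) - 22909) = -11573*(231/4 - 22909) = -11573*(-91405/4) = 1057830065/4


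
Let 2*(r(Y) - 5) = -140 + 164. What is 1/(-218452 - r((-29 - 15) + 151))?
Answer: -1/218469 ≈ -4.5773e-6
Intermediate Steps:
r(Y) = 17 (r(Y) = 5 + (-140 + 164)/2 = 5 + (½)*24 = 5 + 12 = 17)
1/(-218452 - r((-29 - 15) + 151)) = 1/(-218452 - 1*17) = 1/(-218452 - 17) = 1/(-218469) = -1/218469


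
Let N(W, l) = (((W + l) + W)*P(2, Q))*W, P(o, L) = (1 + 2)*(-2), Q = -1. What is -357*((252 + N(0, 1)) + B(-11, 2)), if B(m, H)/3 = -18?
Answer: -70686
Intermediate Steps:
P(o, L) = -6 (P(o, L) = 3*(-2) = -6)
B(m, H) = -54 (B(m, H) = 3*(-18) = -54)
N(W, l) = W*(-12*W - 6*l) (N(W, l) = (((W + l) + W)*(-6))*W = ((l + 2*W)*(-6))*W = (-12*W - 6*l)*W = W*(-12*W - 6*l))
-357*((252 + N(0, 1)) + B(-11, 2)) = -357*((252 - 6*0*(1 + 2*0)) - 54) = -357*((252 - 6*0*(1 + 0)) - 54) = -357*((252 - 6*0*1) - 54) = -357*((252 + 0) - 54) = -357*(252 - 54) = -357*198 = -70686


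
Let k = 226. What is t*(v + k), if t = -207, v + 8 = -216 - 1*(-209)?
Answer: -43677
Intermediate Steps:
v = -15 (v = -8 + (-216 - 1*(-209)) = -8 + (-216 + 209) = -8 - 7 = -15)
t*(v + k) = -207*(-15 + 226) = -207*211 = -43677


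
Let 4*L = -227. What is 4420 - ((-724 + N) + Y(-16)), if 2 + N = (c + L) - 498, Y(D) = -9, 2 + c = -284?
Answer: 23983/4 ≈ 5995.8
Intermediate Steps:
L = -227/4 (L = (1/4)*(-227) = -227/4 ≈ -56.750)
c = -286 (c = -2 - 284 = -286)
N = -3371/4 (N = -2 + ((-286 - 227/4) - 498) = -2 + (-1371/4 - 498) = -2 - 3363/4 = -3371/4 ≈ -842.75)
4420 - ((-724 + N) + Y(-16)) = 4420 - ((-724 - 3371/4) - 9) = 4420 - (-6267/4 - 9) = 4420 - 1*(-6303/4) = 4420 + 6303/4 = 23983/4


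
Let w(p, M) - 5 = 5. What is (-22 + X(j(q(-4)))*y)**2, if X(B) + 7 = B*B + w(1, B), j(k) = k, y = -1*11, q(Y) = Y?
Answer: 53361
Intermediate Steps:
w(p, M) = 10 (w(p, M) = 5 + 5 = 10)
y = -11
X(B) = 3 + B**2 (X(B) = -7 + (B*B + 10) = -7 + (B**2 + 10) = -7 + (10 + B**2) = 3 + B**2)
(-22 + X(j(q(-4)))*y)**2 = (-22 + (3 + (-4)**2)*(-11))**2 = (-22 + (3 + 16)*(-11))**2 = (-22 + 19*(-11))**2 = (-22 - 209)**2 = (-231)**2 = 53361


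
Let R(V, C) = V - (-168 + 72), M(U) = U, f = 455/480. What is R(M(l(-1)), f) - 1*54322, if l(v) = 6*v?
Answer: -54232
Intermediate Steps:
f = 91/96 (f = 455*(1/480) = 91/96 ≈ 0.94792)
R(V, C) = 96 + V (R(V, C) = V - 1*(-96) = V + 96 = 96 + V)
R(M(l(-1)), f) - 1*54322 = (96 + 6*(-1)) - 1*54322 = (96 - 6) - 54322 = 90 - 54322 = -54232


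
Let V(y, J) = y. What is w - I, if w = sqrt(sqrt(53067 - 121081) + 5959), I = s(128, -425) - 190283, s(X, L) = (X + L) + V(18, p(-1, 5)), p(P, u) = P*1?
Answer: 190562 + sqrt(5959 + I*sqrt(68014)) ≈ 1.9064e+5 + 1.6888*I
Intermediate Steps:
p(P, u) = P
s(X, L) = 18 + L + X (s(X, L) = (X + L) + 18 = (L + X) + 18 = 18 + L + X)
I = -190562 (I = (18 - 425 + 128) - 190283 = -279 - 190283 = -190562)
w = sqrt(5959 + I*sqrt(68014)) (w = sqrt(sqrt(-68014) + 5959) = sqrt(I*sqrt(68014) + 5959) = sqrt(5959 + I*sqrt(68014)) ≈ 77.213 + 1.689*I)
w - I = sqrt(5959 + I*sqrt(68014)) - 1*(-190562) = sqrt(5959 + I*sqrt(68014)) + 190562 = 190562 + sqrt(5959 + I*sqrt(68014))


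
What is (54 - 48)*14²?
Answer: 1176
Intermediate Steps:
(54 - 48)*14² = 6*196 = 1176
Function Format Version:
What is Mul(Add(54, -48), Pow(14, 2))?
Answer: 1176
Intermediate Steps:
Mul(Add(54, -48), Pow(14, 2)) = Mul(6, 196) = 1176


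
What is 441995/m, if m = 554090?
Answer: 88399/110818 ≈ 0.79770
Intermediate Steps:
441995/m = 441995/554090 = 441995*(1/554090) = 88399/110818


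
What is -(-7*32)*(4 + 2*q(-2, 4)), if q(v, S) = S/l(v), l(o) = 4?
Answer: 1344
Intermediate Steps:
q(v, S) = S/4
-(-7*32)*(4 + 2*q(-2, 4)) = -(-7*32)*(4 + 2*((¼)*4)) = -(-224)*(4 + 2*1) = -(-224)*(4 + 2) = -(-224)*6 = -1*(-1344) = 1344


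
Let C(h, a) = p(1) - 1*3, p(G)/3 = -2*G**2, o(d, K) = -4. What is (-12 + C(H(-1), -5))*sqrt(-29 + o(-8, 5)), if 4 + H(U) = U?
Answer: -21*I*sqrt(33) ≈ -120.64*I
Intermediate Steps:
H(U) = -4 + U
p(G) = -6*G**2 (p(G) = 3*(-2*G**2) = -6*G**2)
C(h, a) = -9 (C(h, a) = -6*1**2 - 1*3 = -6*1 - 3 = -6 - 3 = -9)
(-12 + C(H(-1), -5))*sqrt(-29 + o(-8, 5)) = (-12 - 9)*sqrt(-29 - 4) = -21*I*sqrt(33)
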